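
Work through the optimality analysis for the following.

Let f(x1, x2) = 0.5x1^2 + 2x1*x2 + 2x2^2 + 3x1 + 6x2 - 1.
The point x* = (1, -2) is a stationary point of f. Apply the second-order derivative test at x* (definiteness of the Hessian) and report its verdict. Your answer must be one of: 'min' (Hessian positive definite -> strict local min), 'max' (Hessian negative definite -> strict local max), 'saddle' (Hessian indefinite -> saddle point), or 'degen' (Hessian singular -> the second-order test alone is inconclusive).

Compute the Hessian H = grad^2 f:
  H = [[1, 2], [2, 4]]
Verify stationarity: grad f(x*) = H x* + g = (0, 0).
Eigenvalues of H: 0, 5.
H has a zero eigenvalue (singular; positive semidefinite but not definite), so H is neither positive definite, negative definite, nor indefinite. The second-order test alone is inconclusive -> degen.
(Indeed, f is constant along the null direction of H through x*, so x* is not a strict local extremum.)

degen


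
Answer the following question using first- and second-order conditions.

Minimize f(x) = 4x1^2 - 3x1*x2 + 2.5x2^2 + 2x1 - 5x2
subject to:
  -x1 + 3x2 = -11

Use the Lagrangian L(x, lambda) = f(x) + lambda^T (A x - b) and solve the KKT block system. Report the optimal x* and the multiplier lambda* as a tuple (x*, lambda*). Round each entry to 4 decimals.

Form the Lagrangian:
  L(x, lambda) = (1/2) x^T Q x + c^T x + lambda^T (A x - b)
Stationarity (grad_x L = 0): Q x + c + A^T lambda = 0.
Primal feasibility: A x = b.

This gives the KKT block system:
  [ Q   A^T ] [ x     ]   [-c ]
  [ A    0  ] [ lambda ] = [ b ]

Solving the linear system:
  x*      = (-0.7966, -3.9322)
  lambda* = (7.4237)
  f(x*)   = 49.8644

x* = (-0.7966, -3.9322), lambda* = (7.4237)


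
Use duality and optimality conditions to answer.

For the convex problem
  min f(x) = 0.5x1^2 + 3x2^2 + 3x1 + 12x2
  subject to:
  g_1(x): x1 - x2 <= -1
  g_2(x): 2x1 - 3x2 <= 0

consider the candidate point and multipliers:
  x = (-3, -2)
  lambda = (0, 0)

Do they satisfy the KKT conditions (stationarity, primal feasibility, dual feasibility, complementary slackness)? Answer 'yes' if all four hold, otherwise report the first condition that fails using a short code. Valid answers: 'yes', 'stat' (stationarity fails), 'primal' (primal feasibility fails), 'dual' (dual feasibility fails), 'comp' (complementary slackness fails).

Gradient of f: grad f(x) = Q x + c = (0, 0)
Constraint values g_i(x) = a_i^T x - b_i:
  g_1((-3, -2)) = 0
  g_2((-3, -2)) = 0
Stationarity residual: grad f(x) + sum_i lambda_i a_i = (0, 0)
  -> stationarity OK
Primal feasibility (all g_i <= 0): OK
Dual feasibility (all lambda_i >= 0): OK
Complementary slackness (lambda_i * g_i(x) = 0 for all i): OK

Verdict: yes, KKT holds.

yes


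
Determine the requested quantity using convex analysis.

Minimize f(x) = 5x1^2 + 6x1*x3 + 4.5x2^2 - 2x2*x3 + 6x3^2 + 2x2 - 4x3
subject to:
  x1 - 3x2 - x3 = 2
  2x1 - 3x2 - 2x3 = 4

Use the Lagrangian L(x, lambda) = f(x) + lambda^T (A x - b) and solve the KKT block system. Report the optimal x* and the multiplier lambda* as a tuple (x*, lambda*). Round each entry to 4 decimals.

Form the Lagrangian:
  L(x, lambda) = (1/2) x^T Q x + c^T x + lambda^T (A x - b)
Stationarity (grad_x L = 0): Q x + c + A^T lambda = 0.
Primal feasibility: A x = b.

This gives the KKT block system:
  [ Q   A^T ] [ x     ]   [-c ]
  [ A    0  ] [ lambda ] = [ b ]

Solving the linear system:
  x*      = (1.1765, 0, -0.8235)
  lambda* = (9.2549, -8.0392)
  f(x*)   = 8.4706

x* = (1.1765, 0, -0.8235), lambda* = (9.2549, -8.0392)


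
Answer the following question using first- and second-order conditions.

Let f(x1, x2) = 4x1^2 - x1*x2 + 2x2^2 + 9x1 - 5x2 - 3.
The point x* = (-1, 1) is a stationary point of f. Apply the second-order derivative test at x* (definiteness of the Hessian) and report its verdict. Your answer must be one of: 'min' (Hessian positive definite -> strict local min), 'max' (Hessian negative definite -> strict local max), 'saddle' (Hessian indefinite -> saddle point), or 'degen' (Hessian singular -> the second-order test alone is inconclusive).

Compute the Hessian H = grad^2 f:
  H = [[8, -1], [-1, 4]]
Verify stationarity: grad f(x*) = H x* + g = (0, 0).
Eigenvalues of H: 3.7639, 8.2361.
Both eigenvalues > 0, so H is positive definite -> x* is a strict local min.

min


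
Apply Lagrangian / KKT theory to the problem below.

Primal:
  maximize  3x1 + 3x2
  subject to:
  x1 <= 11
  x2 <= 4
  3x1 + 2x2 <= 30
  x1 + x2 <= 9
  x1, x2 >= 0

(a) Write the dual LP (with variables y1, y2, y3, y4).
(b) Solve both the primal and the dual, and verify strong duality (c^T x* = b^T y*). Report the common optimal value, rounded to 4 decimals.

The standard primal-dual pair for 'max c^T x s.t. A x <= b, x >= 0' is:
  Dual:  min b^T y  s.t.  A^T y >= c,  y >= 0.

So the dual LP is:
  minimize  11y1 + 4y2 + 30y3 + 9y4
  subject to:
    y1 + 3y3 + y4 >= 3
    y2 + 2y3 + y4 >= 3
    y1, y2, y3, y4 >= 0

Solving the primal: x* = (9, 0).
  primal value c^T x* = 27.
Solving the dual: y* = (0, 0, 0, 3).
  dual value b^T y* = 27.
Strong duality: c^T x* = b^T y*. Confirmed.

27


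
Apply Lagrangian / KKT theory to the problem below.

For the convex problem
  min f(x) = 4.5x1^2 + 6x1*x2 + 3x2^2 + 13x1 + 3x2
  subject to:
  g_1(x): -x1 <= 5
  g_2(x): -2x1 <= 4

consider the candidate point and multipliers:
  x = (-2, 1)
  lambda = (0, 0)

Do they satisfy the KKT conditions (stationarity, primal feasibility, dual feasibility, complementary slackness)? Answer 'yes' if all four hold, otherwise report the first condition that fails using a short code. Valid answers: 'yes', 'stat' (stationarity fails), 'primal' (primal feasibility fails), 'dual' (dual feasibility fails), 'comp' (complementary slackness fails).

Gradient of f: grad f(x) = Q x + c = (1, -3)
Constraint values g_i(x) = a_i^T x - b_i:
  g_1((-2, 1)) = -3
  g_2((-2, 1)) = 0
Stationarity residual: grad f(x) + sum_i lambda_i a_i = (1, -3)
  -> stationarity FAILS
Primal feasibility (all g_i <= 0): OK
Dual feasibility (all lambda_i >= 0): OK
Complementary slackness (lambda_i * g_i(x) = 0 for all i): OK

Verdict: the first failing condition is stationarity -> stat.

stat


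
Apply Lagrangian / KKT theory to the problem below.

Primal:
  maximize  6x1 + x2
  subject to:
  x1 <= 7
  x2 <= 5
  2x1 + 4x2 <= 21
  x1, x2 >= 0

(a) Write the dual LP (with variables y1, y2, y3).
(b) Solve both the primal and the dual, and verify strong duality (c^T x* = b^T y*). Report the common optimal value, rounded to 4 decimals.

The standard primal-dual pair for 'max c^T x s.t. A x <= b, x >= 0' is:
  Dual:  min b^T y  s.t.  A^T y >= c,  y >= 0.

So the dual LP is:
  minimize  7y1 + 5y2 + 21y3
  subject to:
    y1 + 2y3 >= 6
    y2 + 4y3 >= 1
    y1, y2, y3 >= 0

Solving the primal: x* = (7, 1.75).
  primal value c^T x* = 43.75.
Solving the dual: y* = (5.5, 0, 0.25).
  dual value b^T y* = 43.75.
Strong duality: c^T x* = b^T y*. Confirmed.

43.75


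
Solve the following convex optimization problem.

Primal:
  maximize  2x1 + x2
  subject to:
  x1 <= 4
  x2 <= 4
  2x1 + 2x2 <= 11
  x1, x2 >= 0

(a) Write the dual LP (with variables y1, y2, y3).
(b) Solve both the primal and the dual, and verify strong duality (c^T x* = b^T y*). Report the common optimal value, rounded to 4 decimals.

The standard primal-dual pair for 'max c^T x s.t. A x <= b, x >= 0' is:
  Dual:  min b^T y  s.t.  A^T y >= c,  y >= 0.

So the dual LP is:
  minimize  4y1 + 4y2 + 11y3
  subject to:
    y1 + 2y3 >= 2
    y2 + 2y3 >= 1
    y1, y2, y3 >= 0

Solving the primal: x* = (4, 1.5).
  primal value c^T x* = 9.5.
Solving the dual: y* = (1, 0, 0.5).
  dual value b^T y* = 9.5.
Strong duality: c^T x* = b^T y*. Confirmed.

9.5


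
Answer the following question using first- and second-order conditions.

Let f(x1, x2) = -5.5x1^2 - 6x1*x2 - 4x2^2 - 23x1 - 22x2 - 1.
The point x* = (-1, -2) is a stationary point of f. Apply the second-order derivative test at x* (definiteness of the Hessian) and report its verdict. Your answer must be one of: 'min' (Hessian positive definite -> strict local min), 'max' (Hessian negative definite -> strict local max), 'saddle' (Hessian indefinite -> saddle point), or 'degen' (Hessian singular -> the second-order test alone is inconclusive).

Compute the Hessian H = grad^2 f:
  H = [[-11, -6], [-6, -8]]
Verify stationarity: grad f(x*) = H x* + g = (0, 0).
Eigenvalues of H: -15.6847, -3.3153.
Both eigenvalues < 0, so H is negative definite -> x* is a strict local max.

max


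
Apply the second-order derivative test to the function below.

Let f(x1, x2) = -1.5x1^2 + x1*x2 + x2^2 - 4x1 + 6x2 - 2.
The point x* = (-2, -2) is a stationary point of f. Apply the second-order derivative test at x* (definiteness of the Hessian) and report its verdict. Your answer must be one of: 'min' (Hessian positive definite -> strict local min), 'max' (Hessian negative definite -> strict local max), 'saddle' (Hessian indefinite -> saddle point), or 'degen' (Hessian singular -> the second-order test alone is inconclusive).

Compute the Hessian H = grad^2 f:
  H = [[-3, 1], [1, 2]]
Verify stationarity: grad f(x*) = H x* + g = (0, 0).
Eigenvalues of H: -3.1926, 2.1926.
Eigenvalues have mixed signs, so H is indefinite -> x* is a saddle point.

saddle


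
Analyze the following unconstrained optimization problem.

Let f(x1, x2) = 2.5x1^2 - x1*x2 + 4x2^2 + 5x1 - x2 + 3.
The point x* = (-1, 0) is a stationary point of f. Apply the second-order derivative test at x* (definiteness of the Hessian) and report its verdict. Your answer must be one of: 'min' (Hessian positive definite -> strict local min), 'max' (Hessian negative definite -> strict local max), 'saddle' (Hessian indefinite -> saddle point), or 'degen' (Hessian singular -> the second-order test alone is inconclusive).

Compute the Hessian H = grad^2 f:
  H = [[5, -1], [-1, 8]]
Verify stationarity: grad f(x*) = H x* + g = (0, 0).
Eigenvalues of H: 4.6972, 8.3028.
Both eigenvalues > 0, so H is positive definite -> x* is a strict local min.

min


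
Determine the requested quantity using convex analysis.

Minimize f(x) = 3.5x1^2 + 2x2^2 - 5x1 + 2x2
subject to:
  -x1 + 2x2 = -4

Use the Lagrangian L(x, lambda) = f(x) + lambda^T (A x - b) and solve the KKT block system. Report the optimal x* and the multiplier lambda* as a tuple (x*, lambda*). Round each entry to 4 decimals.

Form the Lagrangian:
  L(x, lambda) = (1/2) x^T Q x + c^T x + lambda^T (A x - b)
Stationarity (grad_x L = 0): Q x + c + A^T lambda = 0.
Primal feasibility: A x = b.

This gives the KKT block system:
  [ Q   A^T ] [ x     ]   [-c ]
  [ A    0  ] [ lambda ] = [ b ]

Solving the linear system:
  x*      = (1, -1.5)
  lambda* = (2)
  f(x*)   = 0

x* = (1, -1.5), lambda* = (2)


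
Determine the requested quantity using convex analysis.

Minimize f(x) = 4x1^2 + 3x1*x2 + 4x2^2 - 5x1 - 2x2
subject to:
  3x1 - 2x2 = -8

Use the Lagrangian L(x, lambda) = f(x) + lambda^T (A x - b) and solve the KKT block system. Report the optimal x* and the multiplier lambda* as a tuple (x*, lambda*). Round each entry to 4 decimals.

Form the Lagrangian:
  L(x, lambda) = (1/2) x^T Q x + c^T x + lambda^T (A x - b)
Stationarity (grad_x L = 0): Q x + c + A^T lambda = 0.
Primal feasibility: A x = b.

This gives the KKT block system:
  [ Q   A^T ] [ x     ]   [-c ]
  [ A    0  ] [ lambda ] = [ b ]

Solving the linear system:
  x*      = (-1.4857, 1.7714)
  lambda* = (3.8571)
  f(x*)   = 17.3714

x* = (-1.4857, 1.7714), lambda* = (3.8571)


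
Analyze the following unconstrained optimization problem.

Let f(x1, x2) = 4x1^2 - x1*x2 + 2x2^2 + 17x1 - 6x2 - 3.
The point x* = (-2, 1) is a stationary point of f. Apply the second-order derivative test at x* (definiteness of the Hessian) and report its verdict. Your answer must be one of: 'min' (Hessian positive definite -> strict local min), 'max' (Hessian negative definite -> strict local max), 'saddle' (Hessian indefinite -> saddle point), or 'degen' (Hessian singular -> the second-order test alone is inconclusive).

Compute the Hessian H = grad^2 f:
  H = [[8, -1], [-1, 4]]
Verify stationarity: grad f(x*) = H x* + g = (0, 0).
Eigenvalues of H: 3.7639, 8.2361.
Both eigenvalues > 0, so H is positive definite -> x* is a strict local min.

min


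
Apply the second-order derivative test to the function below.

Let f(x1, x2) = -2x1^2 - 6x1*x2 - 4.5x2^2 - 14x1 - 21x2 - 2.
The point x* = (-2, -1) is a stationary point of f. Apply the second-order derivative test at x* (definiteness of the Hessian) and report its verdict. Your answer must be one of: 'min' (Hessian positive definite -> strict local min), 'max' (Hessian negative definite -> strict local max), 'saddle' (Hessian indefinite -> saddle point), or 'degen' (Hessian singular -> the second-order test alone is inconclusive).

Compute the Hessian H = grad^2 f:
  H = [[-4, -6], [-6, -9]]
Verify stationarity: grad f(x*) = H x* + g = (0, 0).
Eigenvalues of H: -13, 0.
H has a zero eigenvalue (singular; negative semidefinite but not definite), so H is neither positive definite, negative definite, nor indefinite. The second-order test alone is inconclusive -> degen.
(Indeed, f is constant along the null direction of H through x*, so x* is not a strict local extremum.)

degen


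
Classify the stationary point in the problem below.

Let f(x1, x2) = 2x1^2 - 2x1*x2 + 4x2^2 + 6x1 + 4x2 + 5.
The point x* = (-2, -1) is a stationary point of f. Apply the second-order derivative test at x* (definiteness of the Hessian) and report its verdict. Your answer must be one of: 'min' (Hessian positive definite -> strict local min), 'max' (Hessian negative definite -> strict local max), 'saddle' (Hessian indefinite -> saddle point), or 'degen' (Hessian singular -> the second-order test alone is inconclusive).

Compute the Hessian H = grad^2 f:
  H = [[4, -2], [-2, 8]]
Verify stationarity: grad f(x*) = H x* + g = (0, 0).
Eigenvalues of H: 3.1716, 8.8284.
Both eigenvalues > 0, so H is positive definite -> x* is a strict local min.

min


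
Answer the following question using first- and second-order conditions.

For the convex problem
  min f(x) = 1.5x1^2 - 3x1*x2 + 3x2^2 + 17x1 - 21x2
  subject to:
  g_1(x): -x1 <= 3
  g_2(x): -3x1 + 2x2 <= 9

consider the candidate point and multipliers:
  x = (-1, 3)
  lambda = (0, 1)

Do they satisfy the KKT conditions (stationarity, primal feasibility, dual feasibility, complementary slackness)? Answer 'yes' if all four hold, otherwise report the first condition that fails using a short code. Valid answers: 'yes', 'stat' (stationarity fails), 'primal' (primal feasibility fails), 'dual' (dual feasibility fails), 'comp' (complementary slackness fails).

Gradient of f: grad f(x) = Q x + c = (5, 0)
Constraint values g_i(x) = a_i^T x - b_i:
  g_1((-1, 3)) = -2
  g_2((-1, 3)) = 0
Stationarity residual: grad f(x) + sum_i lambda_i a_i = (2, 2)
  -> stationarity FAILS
Primal feasibility (all g_i <= 0): OK
Dual feasibility (all lambda_i >= 0): OK
Complementary slackness (lambda_i * g_i(x) = 0 for all i): OK

Verdict: the first failing condition is stationarity -> stat.

stat


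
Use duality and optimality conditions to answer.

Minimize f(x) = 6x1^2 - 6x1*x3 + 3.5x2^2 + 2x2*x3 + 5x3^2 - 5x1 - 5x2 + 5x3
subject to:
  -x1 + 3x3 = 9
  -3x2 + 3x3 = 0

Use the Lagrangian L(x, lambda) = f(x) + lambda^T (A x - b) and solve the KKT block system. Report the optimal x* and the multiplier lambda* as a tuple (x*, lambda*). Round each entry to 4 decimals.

Form the Lagrangian:
  L(x, lambda) = (1/2) x^T Q x + c^T x + lambda^T (A x - b)
Stationarity (grad_x L = 0): Q x + c + A^T lambda = 0.
Primal feasibility: A x = b.

This gives the KKT block system:
  [ Q   A^T ] [ x     ]   [-c ]
  [ A    0  ] [ lambda ] = [ b ]

Solving the linear system:
  x*      = (0.1935, 3.0645, 3.0645)
  lambda* = (-21.0645, 7.5269)
  f(x*)   = 94.3065

x* = (0.1935, 3.0645, 3.0645), lambda* = (-21.0645, 7.5269)


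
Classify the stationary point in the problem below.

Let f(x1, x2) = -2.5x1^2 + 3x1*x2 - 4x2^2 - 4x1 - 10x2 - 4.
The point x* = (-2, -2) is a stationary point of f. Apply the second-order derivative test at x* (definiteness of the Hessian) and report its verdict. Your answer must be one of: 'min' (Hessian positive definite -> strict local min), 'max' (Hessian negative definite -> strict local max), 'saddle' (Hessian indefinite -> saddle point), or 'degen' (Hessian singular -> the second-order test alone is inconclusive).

Compute the Hessian H = grad^2 f:
  H = [[-5, 3], [3, -8]]
Verify stationarity: grad f(x*) = H x* + g = (0, 0).
Eigenvalues of H: -9.8541, -3.1459.
Both eigenvalues < 0, so H is negative definite -> x* is a strict local max.

max


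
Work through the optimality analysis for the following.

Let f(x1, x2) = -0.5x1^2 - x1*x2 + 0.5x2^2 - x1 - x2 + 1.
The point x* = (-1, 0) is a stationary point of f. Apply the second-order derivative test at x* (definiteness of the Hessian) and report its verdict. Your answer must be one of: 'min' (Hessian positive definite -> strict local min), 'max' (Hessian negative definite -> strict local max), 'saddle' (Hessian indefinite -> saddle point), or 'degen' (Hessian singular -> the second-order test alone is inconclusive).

Compute the Hessian H = grad^2 f:
  H = [[-1, -1], [-1, 1]]
Verify stationarity: grad f(x*) = H x* + g = (0, 0).
Eigenvalues of H: -1.4142, 1.4142.
Eigenvalues have mixed signs, so H is indefinite -> x* is a saddle point.

saddle


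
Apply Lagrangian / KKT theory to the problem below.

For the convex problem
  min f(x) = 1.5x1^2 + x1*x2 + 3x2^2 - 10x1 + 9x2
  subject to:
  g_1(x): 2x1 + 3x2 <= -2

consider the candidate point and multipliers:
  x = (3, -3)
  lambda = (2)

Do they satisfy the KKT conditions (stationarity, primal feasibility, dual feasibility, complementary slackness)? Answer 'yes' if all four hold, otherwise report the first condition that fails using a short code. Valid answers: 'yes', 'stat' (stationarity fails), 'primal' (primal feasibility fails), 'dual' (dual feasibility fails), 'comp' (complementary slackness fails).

Gradient of f: grad f(x) = Q x + c = (-4, -6)
Constraint values g_i(x) = a_i^T x - b_i:
  g_1((3, -3)) = -1
Stationarity residual: grad f(x) + sum_i lambda_i a_i = (0, 0)
  -> stationarity OK
Primal feasibility (all g_i <= 0): OK
Dual feasibility (all lambda_i >= 0): OK
Complementary slackness (lambda_i * g_i(x) = 0 for all i): FAILS

Verdict: the first failing condition is complementary_slackness -> comp.

comp


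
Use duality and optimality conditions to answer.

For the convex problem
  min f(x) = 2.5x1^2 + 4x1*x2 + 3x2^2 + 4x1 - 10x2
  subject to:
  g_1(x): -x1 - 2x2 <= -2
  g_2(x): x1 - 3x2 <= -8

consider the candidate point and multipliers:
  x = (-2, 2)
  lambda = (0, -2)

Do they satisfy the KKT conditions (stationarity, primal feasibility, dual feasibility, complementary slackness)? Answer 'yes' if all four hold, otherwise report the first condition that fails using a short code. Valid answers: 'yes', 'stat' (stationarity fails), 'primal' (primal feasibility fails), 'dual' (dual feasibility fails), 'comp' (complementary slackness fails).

Gradient of f: grad f(x) = Q x + c = (2, -6)
Constraint values g_i(x) = a_i^T x - b_i:
  g_1((-2, 2)) = 0
  g_2((-2, 2)) = 0
Stationarity residual: grad f(x) + sum_i lambda_i a_i = (0, 0)
  -> stationarity OK
Primal feasibility (all g_i <= 0): OK
Dual feasibility (all lambda_i >= 0): FAILS
Complementary slackness (lambda_i * g_i(x) = 0 for all i): OK

Verdict: the first failing condition is dual_feasibility -> dual.

dual


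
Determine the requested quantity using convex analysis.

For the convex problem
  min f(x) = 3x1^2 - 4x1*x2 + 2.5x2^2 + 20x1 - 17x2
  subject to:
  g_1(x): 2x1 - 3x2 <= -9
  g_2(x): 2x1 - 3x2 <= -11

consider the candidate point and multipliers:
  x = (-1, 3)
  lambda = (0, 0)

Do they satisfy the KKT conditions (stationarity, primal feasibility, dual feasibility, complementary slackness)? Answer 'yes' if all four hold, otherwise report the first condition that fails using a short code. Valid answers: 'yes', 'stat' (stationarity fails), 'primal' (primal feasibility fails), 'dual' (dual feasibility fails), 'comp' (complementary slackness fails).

Gradient of f: grad f(x) = Q x + c = (2, 2)
Constraint values g_i(x) = a_i^T x - b_i:
  g_1((-1, 3)) = -2
  g_2((-1, 3)) = 0
Stationarity residual: grad f(x) + sum_i lambda_i a_i = (2, 2)
  -> stationarity FAILS
Primal feasibility (all g_i <= 0): OK
Dual feasibility (all lambda_i >= 0): OK
Complementary slackness (lambda_i * g_i(x) = 0 for all i): OK

Verdict: the first failing condition is stationarity -> stat.

stat


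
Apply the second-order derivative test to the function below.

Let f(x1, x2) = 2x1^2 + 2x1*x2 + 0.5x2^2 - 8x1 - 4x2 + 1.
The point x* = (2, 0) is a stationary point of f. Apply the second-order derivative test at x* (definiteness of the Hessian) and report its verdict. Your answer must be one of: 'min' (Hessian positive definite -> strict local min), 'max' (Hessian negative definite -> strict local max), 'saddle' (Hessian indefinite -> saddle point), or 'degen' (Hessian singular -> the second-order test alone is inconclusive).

Compute the Hessian H = grad^2 f:
  H = [[4, 2], [2, 1]]
Verify stationarity: grad f(x*) = H x* + g = (0, 0).
Eigenvalues of H: 0, 5.
H has a zero eigenvalue (singular; positive semidefinite but not definite), so H is neither positive definite, negative definite, nor indefinite. The second-order test alone is inconclusive -> degen.
(Indeed, f is constant along the null direction of H through x*, so x* is not a strict local extremum.)

degen


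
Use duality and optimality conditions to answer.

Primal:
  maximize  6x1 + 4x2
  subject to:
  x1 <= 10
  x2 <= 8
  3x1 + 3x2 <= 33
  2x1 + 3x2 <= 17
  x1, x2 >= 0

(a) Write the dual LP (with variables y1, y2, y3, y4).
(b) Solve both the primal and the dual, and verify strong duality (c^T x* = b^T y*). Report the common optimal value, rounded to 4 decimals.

The standard primal-dual pair for 'max c^T x s.t. A x <= b, x >= 0' is:
  Dual:  min b^T y  s.t.  A^T y >= c,  y >= 0.

So the dual LP is:
  minimize  10y1 + 8y2 + 33y3 + 17y4
  subject to:
    y1 + 3y3 + 2y4 >= 6
    y2 + 3y3 + 3y4 >= 4
    y1, y2, y3, y4 >= 0

Solving the primal: x* = (8.5, 0).
  primal value c^T x* = 51.
Solving the dual: y* = (0, 0, 0, 3).
  dual value b^T y* = 51.
Strong duality: c^T x* = b^T y*. Confirmed.

51


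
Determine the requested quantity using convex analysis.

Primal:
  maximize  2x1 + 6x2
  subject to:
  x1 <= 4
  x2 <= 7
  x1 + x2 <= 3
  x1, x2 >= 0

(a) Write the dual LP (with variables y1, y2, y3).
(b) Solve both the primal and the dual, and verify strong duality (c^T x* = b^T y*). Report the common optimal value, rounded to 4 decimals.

The standard primal-dual pair for 'max c^T x s.t. A x <= b, x >= 0' is:
  Dual:  min b^T y  s.t.  A^T y >= c,  y >= 0.

So the dual LP is:
  minimize  4y1 + 7y2 + 3y3
  subject to:
    y1 + y3 >= 2
    y2 + y3 >= 6
    y1, y2, y3 >= 0

Solving the primal: x* = (0, 3).
  primal value c^T x* = 18.
Solving the dual: y* = (0, 0, 6).
  dual value b^T y* = 18.
Strong duality: c^T x* = b^T y*. Confirmed.

18


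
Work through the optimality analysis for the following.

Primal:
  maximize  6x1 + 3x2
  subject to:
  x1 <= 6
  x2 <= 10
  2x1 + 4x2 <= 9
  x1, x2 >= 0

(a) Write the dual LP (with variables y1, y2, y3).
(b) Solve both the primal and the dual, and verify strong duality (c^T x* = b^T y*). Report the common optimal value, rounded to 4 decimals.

The standard primal-dual pair for 'max c^T x s.t. A x <= b, x >= 0' is:
  Dual:  min b^T y  s.t.  A^T y >= c,  y >= 0.

So the dual LP is:
  minimize  6y1 + 10y2 + 9y3
  subject to:
    y1 + 2y3 >= 6
    y2 + 4y3 >= 3
    y1, y2, y3 >= 0

Solving the primal: x* = (4.5, 0).
  primal value c^T x* = 27.
Solving the dual: y* = (0, 0, 3).
  dual value b^T y* = 27.
Strong duality: c^T x* = b^T y*. Confirmed.

27


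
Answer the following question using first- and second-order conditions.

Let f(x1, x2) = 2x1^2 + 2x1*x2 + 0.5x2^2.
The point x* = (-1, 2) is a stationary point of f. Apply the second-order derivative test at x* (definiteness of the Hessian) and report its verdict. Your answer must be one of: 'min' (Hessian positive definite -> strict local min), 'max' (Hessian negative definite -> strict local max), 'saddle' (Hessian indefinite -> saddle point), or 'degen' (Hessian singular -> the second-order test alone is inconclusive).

Compute the Hessian H = grad^2 f:
  H = [[4, 2], [2, 1]]
Verify stationarity: grad f(x*) = H x* + g = (0, 0).
Eigenvalues of H: 0, 5.
H has a zero eigenvalue (singular; positive semidefinite but not definite), so H is neither positive definite, negative definite, nor indefinite. The second-order test alone is inconclusive -> degen.
(Indeed, f is constant along the null direction of H through x*, so x* is not a strict local extremum.)

degen


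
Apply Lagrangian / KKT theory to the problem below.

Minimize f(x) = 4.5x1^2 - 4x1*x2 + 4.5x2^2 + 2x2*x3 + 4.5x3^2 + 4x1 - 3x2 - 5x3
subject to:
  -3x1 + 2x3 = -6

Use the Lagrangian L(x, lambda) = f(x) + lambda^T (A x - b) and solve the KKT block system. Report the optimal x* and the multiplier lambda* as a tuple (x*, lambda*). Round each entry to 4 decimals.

Form the Lagrangian:
  L(x, lambda) = (1/2) x^T Q x + c^T x + lambda^T (A x - b)
Stationarity (grad_x L = 0): Q x + c + A^T lambda = 0.
Primal feasibility: A x = b.

This gives the KKT block system:
  [ Q   A^T ] [ x     ]   [-c ]
  [ A    0  ] [ lambda ] = [ b ]

Solving the linear system:
  x*      = (1.5443, 1.1716, -0.6835)
  lambda* = (4.4042)
  f(x*)   = 16.2526

x* = (1.5443, 1.1716, -0.6835), lambda* = (4.4042)


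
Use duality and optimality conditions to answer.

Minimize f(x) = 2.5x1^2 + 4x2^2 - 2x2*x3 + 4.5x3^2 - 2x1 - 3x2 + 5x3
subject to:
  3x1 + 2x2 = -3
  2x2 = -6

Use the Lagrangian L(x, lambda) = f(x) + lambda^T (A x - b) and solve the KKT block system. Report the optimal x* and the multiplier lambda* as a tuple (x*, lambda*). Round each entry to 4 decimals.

Form the Lagrangian:
  L(x, lambda) = (1/2) x^T Q x + c^T x + lambda^T (A x - b)
Stationarity (grad_x L = 0): Q x + c + A^T lambda = 0.
Primal feasibility: A x = b.

This gives the KKT block system:
  [ Q   A^T ] [ x     ]   [-c ]
  [ A    0  ] [ lambda ] = [ b ]

Solving the linear system:
  x*      = (1, -3, -1.2222)
  lambda* = (-1, 13.2778)
  f(x*)   = 38.7778

x* = (1, -3, -1.2222), lambda* = (-1, 13.2778)


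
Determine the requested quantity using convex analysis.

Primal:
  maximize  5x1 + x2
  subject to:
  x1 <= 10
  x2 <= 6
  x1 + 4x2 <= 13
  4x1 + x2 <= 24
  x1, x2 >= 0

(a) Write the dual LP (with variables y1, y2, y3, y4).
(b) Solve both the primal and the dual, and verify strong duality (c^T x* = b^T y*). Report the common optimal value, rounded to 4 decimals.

The standard primal-dual pair for 'max c^T x s.t. A x <= b, x >= 0' is:
  Dual:  min b^T y  s.t.  A^T y >= c,  y >= 0.

So the dual LP is:
  minimize  10y1 + 6y2 + 13y3 + 24y4
  subject to:
    y1 + y3 + 4y4 >= 5
    y2 + 4y3 + y4 >= 1
    y1, y2, y3, y4 >= 0

Solving the primal: x* = (6, 0).
  primal value c^T x* = 30.
Solving the dual: y* = (0, 0, 0, 1.25).
  dual value b^T y* = 30.
Strong duality: c^T x* = b^T y*. Confirmed.

30


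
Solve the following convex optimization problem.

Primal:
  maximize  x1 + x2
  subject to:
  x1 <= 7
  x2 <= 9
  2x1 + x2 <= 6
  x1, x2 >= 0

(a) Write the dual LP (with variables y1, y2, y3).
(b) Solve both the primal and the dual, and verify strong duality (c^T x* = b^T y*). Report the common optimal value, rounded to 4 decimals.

The standard primal-dual pair for 'max c^T x s.t. A x <= b, x >= 0' is:
  Dual:  min b^T y  s.t.  A^T y >= c,  y >= 0.

So the dual LP is:
  minimize  7y1 + 9y2 + 6y3
  subject to:
    y1 + 2y3 >= 1
    y2 + y3 >= 1
    y1, y2, y3 >= 0

Solving the primal: x* = (0, 6).
  primal value c^T x* = 6.
Solving the dual: y* = (0, 0, 1).
  dual value b^T y* = 6.
Strong duality: c^T x* = b^T y*. Confirmed.

6


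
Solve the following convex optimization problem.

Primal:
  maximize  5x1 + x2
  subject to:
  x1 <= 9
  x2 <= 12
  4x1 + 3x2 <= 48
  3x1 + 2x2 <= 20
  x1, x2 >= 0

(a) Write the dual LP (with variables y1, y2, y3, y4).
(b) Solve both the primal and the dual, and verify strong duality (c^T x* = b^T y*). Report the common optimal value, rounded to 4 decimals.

The standard primal-dual pair for 'max c^T x s.t. A x <= b, x >= 0' is:
  Dual:  min b^T y  s.t.  A^T y >= c,  y >= 0.

So the dual LP is:
  minimize  9y1 + 12y2 + 48y3 + 20y4
  subject to:
    y1 + 4y3 + 3y4 >= 5
    y2 + 3y3 + 2y4 >= 1
    y1, y2, y3, y4 >= 0

Solving the primal: x* = (6.6667, 0).
  primal value c^T x* = 33.3333.
Solving the dual: y* = (0, 0, 0, 1.6667).
  dual value b^T y* = 33.3333.
Strong duality: c^T x* = b^T y*. Confirmed.

33.3333


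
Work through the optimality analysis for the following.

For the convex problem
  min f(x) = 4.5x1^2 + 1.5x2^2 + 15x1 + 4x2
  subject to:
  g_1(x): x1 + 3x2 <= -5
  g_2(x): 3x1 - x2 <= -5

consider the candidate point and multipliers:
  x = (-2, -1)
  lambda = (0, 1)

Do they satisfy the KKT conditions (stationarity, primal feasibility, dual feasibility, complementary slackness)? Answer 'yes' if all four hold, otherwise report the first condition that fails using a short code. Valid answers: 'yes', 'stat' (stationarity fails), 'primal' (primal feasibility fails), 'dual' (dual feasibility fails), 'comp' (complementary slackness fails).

Gradient of f: grad f(x) = Q x + c = (-3, 1)
Constraint values g_i(x) = a_i^T x - b_i:
  g_1((-2, -1)) = 0
  g_2((-2, -1)) = 0
Stationarity residual: grad f(x) + sum_i lambda_i a_i = (0, 0)
  -> stationarity OK
Primal feasibility (all g_i <= 0): OK
Dual feasibility (all lambda_i >= 0): OK
Complementary slackness (lambda_i * g_i(x) = 0 for all i): OK

Verdict: yes, KKT holds.

yes


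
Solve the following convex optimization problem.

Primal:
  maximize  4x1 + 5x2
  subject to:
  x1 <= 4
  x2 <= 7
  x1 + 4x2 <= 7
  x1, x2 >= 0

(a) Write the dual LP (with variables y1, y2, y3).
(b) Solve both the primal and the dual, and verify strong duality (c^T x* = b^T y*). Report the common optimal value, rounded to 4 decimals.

The standard primal-dual pair for 'max c^T x s.t. A x <= b, x >= 0' is:
  Dual:  min b^T y  s.t.  A^T y >= c,  y >= 0.

So the dual LP is:
  minimize  4y1 + 7y2 + 7y3
  subject to:
    y1 + y3 >= 4
    y2 + 4y3 >= 5
    y1, y2, y3 >= 0

Solving the primal: x* = (4, 0.75).
  primal value c^T x* = 19.75.
Solving the dual: y* = (2.75, 0, 1.25).
  dual value b^T y* = 19.75.
Strong duality: c^T x* = b^T y*. Confirmed.

19.75


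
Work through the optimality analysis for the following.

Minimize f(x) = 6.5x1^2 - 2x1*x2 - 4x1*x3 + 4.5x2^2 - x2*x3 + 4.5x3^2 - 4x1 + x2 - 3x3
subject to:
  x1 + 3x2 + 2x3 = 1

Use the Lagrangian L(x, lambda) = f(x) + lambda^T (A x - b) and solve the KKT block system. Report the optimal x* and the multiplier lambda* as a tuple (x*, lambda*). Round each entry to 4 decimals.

Form the Lagrangian:
  L(x, lambda) = (1/2) x^T Q x + c^T x + lambda^T (A x - b)
Stationarity (grad_x L = 0): Q x + c + A^T lambda = 0.
Primal feasibility: A x = b.

This gives the KKT block system:
  [ Q   A^T ] [ x     ]   [-c ]
  [ A    0  ] [ lambda ] = [ b ]

Solving the linear system:
  x*      = (0.4006, -0.0855, 0.4279)
  lambda* = (0.3328)
  f(x*)   = -1.6523

x* = (0.4006, -0.0855, 0.4279), lambda* = (0.3328)


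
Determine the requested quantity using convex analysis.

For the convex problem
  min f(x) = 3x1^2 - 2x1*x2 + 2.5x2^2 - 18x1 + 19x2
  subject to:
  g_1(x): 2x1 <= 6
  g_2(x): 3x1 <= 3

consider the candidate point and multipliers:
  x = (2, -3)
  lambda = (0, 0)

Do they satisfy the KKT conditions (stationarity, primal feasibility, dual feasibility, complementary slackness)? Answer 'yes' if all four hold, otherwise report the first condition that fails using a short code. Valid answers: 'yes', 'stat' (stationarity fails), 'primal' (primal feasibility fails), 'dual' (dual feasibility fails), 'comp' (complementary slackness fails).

Gradient of f: grad f(x) = Q x + c = (0, 0)
Constraint values g_i(x) = a_i^T x - b_i:
  g_1((2, -3)) = -2
  g_2((2, -3)) = 3
Stationarity residual: grad f(x) + sum_i lambda_i a_i = (0, 0)
  -> stationarity OK
Primal feasibility (all g_i <= 0): FAILS
Dual feasibility (all lambda_i >= 0): OK
Complementary slackness (lambda_i * g_i(x) = 0 for all i): OK

Verdict: the first failing condition is primal_feasibility -> primal.

primal


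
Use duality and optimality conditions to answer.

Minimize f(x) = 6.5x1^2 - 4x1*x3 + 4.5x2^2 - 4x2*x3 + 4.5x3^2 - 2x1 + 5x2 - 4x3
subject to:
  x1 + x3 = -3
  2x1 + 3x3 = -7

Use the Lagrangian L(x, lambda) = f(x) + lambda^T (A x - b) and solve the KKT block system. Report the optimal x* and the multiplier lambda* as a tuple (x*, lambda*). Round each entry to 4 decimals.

Form the Lagrangian:
  L(x, lambda) = (1/2) x^T Q x + c^T x + lambda^T (A x - b)
Stationarity (grad_x L = 0): Q x + c + A^T lambda = 0.
Primal feasibility: A x = b.

This gives the KKT block system:
  [ Q   A^T ] [ x     ]   [-c ]
  [ A    0  ] [ lambda ] = [ b ]

Solving the linear system:
  x*      = (-2, -1, -1)
  lambda* = (70, -23)
  f(x*)   = 26

x* = (-2, -1, -1), lambda* = (70, -23)


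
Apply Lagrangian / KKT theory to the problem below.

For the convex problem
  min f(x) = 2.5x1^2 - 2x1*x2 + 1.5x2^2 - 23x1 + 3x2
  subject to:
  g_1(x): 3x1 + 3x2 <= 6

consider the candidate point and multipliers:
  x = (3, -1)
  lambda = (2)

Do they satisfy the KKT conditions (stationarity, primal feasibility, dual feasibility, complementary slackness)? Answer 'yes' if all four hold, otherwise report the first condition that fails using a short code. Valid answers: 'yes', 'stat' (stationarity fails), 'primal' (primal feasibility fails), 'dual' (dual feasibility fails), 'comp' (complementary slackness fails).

Gradient of f: grad f(x) = Q x + c = (-6, -6)
Constraint values g_i(x) = a_i^T x - b_i:
  g_1((3, -1)) = 0
Stationarity residual: grad f(x) + sum_i lambda_i a_i = (0, 0)
  -> stationarity OK
Primal feasibility (all g_i <= 0): OK
Dual feasibility (all lambda_i >= 0): OK
Complementary slackness (lambda_i * g_i(x) = 0 for all i): OK

Verdict: yes, KKT holds.

yes


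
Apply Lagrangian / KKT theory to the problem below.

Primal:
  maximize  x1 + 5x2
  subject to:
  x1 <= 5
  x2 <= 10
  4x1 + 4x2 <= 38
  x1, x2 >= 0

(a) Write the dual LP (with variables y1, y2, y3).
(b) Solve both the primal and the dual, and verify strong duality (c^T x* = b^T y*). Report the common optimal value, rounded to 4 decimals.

The standard primal-dual pair for 'max c^T x s.t. A x <= b, x >= 0' is:
  Dual:  min b^T y  s.t.  A^T y >= c,  y >= 0.

So the dual LP is:
  minimize  5y1 + 10y2 + 38y3
  subject to:
    y1 + 4y3 >= 1
    y2 + 4y3 >= 5
    y1, y2, y3 >= 0

Solving the primal: x* = (0, 9.5).
  primal value c^T x* = 47.5.
Solving the dual: y* = (0, 0, 1.25).
  dual value b^T y* = 47.5.
Strong duality: c^T x* = b^T y*. Confirmed.

47.5


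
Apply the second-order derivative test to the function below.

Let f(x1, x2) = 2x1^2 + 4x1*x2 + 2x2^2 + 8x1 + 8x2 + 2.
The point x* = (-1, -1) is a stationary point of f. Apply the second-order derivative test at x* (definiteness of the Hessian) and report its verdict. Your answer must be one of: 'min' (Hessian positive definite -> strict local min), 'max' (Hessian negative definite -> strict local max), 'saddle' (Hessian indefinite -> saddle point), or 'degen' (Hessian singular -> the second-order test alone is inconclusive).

Compute the Hessian H = grad^2 f:
  H = [[4, 4], [4, 4]]
Verify stationarity: grad f(x*) = H x* + g = (0, 0).
Eigenvalues of H: 0, 8.
H has a zero eigenvalue (singular; positive semidefinite but not definite), so H is neither positive definite, negative definite, nor indefinite. The second-order test alone is inconclusive -> degen.
(Indeed, f is constant along the null direction of H through x*, so x* is not a strict local extremum.)

degen


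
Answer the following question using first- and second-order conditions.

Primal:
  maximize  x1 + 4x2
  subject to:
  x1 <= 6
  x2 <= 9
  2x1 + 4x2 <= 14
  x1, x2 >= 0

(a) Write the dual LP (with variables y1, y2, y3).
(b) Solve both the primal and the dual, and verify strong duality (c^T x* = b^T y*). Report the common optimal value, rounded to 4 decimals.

The standard primal-dual pair for 'max c^T x s.t. A x <= b, x >= 0' is:
  Dual:  min b^T y  s.t.  A^T y >= c,  y >= 0.

So the dual LP is:
  minimize  6y1 + 9y2 + 14y3
  subject to:
    y1 + 2y3 >= 1
    y2 + 4y3 >= 4
    y1, y2, y3 >= 0

Solving the primal: x* = (0, 3.5).
  primal value c^T x* = 14.
Solving the dual: y* = (0, 0, 1).
  dual value b^T y* = 14.
Strong duality: c^T x* = b^T y*. Confirmed.

14


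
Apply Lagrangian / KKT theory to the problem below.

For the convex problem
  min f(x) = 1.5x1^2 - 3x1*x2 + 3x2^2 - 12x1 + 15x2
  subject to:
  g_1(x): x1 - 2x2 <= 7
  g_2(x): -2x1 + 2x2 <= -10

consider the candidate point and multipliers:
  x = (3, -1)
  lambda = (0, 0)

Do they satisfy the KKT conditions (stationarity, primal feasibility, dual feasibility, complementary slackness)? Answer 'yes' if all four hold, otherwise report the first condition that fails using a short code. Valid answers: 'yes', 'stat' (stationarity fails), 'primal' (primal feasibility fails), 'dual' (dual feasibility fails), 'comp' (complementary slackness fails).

Gradient of f: grad f(x) = Q x + c = (0, 0)
Constraint values g_i(x) = a_i^T x - b_i:
  g_1((3, -1)) = -2
  g_2((3, -1)) = 2
Stationarity residual: grad f(x) + sum_i lambda_i a_i = (0, 0)
  -> stationarity OK
Primal feasibility (all g_i <= 0): FAILS
Dual feasibility (all lambda_i >= 0): OK
Complementary slackness (lambda_i * g_i(x) = 0 for all i): OK

Verdict: the first failing condition is primal_feasibility -> primal.

primal


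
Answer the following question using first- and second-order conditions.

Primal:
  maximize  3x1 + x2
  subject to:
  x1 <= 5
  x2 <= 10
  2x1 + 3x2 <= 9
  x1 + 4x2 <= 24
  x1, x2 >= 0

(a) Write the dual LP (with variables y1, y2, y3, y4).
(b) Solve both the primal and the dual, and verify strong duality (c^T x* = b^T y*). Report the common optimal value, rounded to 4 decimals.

The standard primal-dual pair for 'max c^T x s.t. A x <= b, x >= 0' is:
  Dual:  min b^T y  s.t.  A^T y >= c,  y >= 0.

So the dual LP is:
  minimize  5y1 + 10y2 + 9y3 + 24y4
  subject to:
    y1 + 2y3 + y4 >= 3
    y2 + 3y3 + 4y4 >= 1
    y1, y2, y3, y4 >= 0

Solving the primal: x* = (4.5, 0).
  primal value c^T x* = 13.5.
Solving the dual: y* = (0, 0, 1.5, 0).
  dual value b^T y* = 13.5.
Strong duality: c^T x* = b^T y*. Confirmed.

13.5


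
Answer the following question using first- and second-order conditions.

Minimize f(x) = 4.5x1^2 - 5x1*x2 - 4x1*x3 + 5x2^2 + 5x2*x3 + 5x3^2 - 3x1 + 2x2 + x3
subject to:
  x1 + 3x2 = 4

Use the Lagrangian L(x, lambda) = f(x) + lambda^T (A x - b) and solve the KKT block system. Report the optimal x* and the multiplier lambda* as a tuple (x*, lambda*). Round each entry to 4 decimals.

Form the Lagrangian:
  L(x, lambda) = (1/2) x^T Q x + c^T x + lambda^T (A x - b)
Stationarity (grad_x L = 0): Q x + c + A^T lambda = 0.
Primal feasibility: A x = b.

This gives the KKT block system:
  [ Q   A^T ] [ x     ]   [-c ]
  [ A    0  ] [ lambda ] = [ b ]

Solving the linear system:
  x*      = (1.0195, 0.9935, -0.1889)
  lambda* = (-1.9642)
  f(x*)   = 3.298

x* = (1.0195, 0.9935, -0.1889), lambda* = (-1.9642)


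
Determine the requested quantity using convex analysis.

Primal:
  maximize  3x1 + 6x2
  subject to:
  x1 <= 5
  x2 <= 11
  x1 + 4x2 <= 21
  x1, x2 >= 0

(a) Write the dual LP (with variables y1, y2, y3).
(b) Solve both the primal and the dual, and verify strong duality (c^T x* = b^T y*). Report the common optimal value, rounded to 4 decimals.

The standard primal-dual pair for 'max c^T x s.t. A x <= b, x >= 0' is:
  Dual:  min b^T y  s.t.  A^T y >= c,  y >= 0.

So the dual LP is:
  minimize  5y1 + 11y2 + 21y3
  subject to:
    y1 + y3 >= 3
    y2 + 4y3 >= 6
    y1, y2, y3 >= 0

Solving the primal: x* = (5, 4).
  primal value c^T x* = 39.
Solving the dual: y* = (1.5, 0, 1.5).
  dual value b^T y* = 39.
Strong duality: c^T x* = b^T y*. Confirmed.

39
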